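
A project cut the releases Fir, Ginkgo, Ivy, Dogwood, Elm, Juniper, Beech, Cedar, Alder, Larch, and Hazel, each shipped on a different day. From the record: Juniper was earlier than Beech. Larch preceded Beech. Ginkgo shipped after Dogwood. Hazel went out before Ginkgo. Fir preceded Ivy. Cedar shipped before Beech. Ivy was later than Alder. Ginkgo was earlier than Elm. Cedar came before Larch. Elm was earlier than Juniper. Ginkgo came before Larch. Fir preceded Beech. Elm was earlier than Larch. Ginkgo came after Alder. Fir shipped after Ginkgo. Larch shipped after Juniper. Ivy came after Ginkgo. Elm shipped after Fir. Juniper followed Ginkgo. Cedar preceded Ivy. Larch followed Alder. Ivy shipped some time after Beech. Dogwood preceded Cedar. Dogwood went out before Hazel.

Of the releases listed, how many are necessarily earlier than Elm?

5

Directly stated before Elm: Fir and Ginkgo.
Alder reaches Elm via Alder → Ginkgo → Elm.
Dogwood reaches Elm via Dogwood → Ginkgo → Elm.
Hazel reaches Elm via Hazel → Ginkgo → Elm.
That's Alder, Dogwood, Fir, Ginkgo, and Hazel — 5 in all.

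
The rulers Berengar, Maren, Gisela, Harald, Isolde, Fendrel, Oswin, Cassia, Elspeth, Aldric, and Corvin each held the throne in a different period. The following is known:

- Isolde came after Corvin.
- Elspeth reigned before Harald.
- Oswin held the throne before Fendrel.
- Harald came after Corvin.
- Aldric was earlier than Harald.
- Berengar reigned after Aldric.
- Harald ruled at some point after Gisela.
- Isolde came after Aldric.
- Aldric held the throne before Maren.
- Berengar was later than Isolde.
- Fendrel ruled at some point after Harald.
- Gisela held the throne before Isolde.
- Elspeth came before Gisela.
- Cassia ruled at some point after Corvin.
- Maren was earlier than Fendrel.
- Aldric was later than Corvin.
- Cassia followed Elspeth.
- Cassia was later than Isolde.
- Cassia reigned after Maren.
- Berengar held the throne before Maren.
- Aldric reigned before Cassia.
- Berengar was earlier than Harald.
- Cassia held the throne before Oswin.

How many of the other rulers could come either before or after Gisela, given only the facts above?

Forced before Gisela: Elspeth; forced after Gisela: Berengar, Cassia, Fendrel, Harald, Isolde, Maren, and Oswin.
That leaves Aldric and Corvin with no forced order relative to Gisela — 2.

2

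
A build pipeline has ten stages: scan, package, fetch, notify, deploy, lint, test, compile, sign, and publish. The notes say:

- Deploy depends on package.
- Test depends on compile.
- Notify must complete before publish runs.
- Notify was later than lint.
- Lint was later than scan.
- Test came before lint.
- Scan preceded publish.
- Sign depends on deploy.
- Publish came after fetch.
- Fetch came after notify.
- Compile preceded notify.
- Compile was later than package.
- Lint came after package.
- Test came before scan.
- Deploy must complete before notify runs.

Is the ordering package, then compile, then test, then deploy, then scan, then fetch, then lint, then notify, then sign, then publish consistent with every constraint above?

The constraints require notify before fetch, but in the proposed sequence fetch appears ahead of notify. That one violation is enough.

no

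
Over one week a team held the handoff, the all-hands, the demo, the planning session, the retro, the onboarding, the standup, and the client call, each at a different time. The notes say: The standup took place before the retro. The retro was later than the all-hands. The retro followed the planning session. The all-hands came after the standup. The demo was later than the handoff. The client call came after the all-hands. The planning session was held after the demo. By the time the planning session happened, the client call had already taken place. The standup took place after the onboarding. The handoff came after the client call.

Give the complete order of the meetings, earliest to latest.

the onboarding, the standup, the all-hands, the client call, the handoff, the demo, the planning session, the retro

The constraints fix every adjacent pair, so only one ordering works:
the onboarding → the standup → the all-hands → the client call → the handoff → the demo → the planning session → the retro.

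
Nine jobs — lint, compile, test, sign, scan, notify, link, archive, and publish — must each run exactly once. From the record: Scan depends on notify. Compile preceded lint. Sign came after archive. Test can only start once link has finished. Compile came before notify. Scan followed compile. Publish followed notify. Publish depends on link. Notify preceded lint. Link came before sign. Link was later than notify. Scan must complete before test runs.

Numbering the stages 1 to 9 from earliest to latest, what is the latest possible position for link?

6

Link must come before publish, sign, and test — 3 stages forced after it.
Everything else can be placed before link in some valid order, so link can sit as late as position 9 − 3 = 6.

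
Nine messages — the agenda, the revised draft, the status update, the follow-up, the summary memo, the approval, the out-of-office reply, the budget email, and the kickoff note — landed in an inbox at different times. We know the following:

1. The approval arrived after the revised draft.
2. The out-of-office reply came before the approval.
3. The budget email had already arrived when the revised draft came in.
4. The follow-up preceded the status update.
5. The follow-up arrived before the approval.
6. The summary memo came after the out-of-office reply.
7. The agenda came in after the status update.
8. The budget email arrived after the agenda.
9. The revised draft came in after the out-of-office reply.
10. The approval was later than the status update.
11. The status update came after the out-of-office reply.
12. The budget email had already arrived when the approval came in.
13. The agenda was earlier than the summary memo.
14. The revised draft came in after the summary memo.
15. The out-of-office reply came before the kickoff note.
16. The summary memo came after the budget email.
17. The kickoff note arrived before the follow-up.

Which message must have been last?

the approval

Every other message has a chain of constraints placing it before the approval, so the approval is last.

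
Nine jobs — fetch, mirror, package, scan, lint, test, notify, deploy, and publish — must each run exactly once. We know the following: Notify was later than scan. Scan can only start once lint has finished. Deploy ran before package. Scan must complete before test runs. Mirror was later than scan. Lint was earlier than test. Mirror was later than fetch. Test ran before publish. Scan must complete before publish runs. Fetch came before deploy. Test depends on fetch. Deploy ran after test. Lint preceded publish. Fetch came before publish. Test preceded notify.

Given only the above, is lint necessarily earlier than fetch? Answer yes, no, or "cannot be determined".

No chain of stated constraints runs from lint to fetch, and none runs from fetch to lint either.
So the relative order of lint and fetch is not fixed by the given facts.

cannot be determined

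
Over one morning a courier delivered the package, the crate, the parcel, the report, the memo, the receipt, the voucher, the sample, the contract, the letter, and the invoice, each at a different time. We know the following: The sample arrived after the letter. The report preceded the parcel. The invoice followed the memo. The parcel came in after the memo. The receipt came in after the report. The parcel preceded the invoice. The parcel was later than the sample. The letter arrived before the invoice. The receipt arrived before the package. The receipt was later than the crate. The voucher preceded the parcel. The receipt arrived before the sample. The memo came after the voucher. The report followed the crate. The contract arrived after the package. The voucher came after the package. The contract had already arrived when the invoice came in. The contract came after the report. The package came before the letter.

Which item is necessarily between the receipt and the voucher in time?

the package

Tracing the constraints gives the receipt → the package → the voucher, so the package sits after the receipt and before the voucher.
No other item is forced both after the receipt and before the voucher.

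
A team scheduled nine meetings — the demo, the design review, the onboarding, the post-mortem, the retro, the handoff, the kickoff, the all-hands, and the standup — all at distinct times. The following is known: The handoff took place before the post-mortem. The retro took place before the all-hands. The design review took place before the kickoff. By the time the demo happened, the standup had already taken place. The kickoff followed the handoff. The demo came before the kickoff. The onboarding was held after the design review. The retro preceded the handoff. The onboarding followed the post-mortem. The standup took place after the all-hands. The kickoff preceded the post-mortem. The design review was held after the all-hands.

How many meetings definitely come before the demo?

3

Directly stated before the demo: the standup.
The all-hands reaches the demo via the all-hands → the standup → the demo.
The retro reaches the demo via the retro → the all-hands → the standup → the demo.
That's the all-hands, the retro, and the standup — 3 in all.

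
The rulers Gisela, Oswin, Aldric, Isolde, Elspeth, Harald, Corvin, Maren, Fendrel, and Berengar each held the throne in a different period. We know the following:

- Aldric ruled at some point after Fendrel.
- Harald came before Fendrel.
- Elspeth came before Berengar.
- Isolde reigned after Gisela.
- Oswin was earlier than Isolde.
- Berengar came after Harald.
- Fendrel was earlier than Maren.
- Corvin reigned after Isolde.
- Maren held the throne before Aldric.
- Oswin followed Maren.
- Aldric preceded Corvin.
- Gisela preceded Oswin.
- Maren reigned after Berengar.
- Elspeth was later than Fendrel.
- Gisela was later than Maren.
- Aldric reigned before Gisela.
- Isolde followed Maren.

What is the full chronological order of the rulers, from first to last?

The constraints fix every adjacent pair, so only one ordering works:
Harald → Fendrel → Elspeth → Berengar → Maren → Aldric → Gisela → Oswin → Isolde → Corvin.

Harald, Fendrel, Elspeth, Berengar, Maren, Aldric, Gisela, Oswin, Isolde, Corvin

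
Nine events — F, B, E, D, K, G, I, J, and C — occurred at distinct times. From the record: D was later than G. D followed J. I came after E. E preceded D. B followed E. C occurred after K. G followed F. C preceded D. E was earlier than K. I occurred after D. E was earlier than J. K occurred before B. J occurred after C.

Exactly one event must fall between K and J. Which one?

Tracing the constraints gives K → C → J, so C sits after K and before J.
No other event is forced both after K and before J.

C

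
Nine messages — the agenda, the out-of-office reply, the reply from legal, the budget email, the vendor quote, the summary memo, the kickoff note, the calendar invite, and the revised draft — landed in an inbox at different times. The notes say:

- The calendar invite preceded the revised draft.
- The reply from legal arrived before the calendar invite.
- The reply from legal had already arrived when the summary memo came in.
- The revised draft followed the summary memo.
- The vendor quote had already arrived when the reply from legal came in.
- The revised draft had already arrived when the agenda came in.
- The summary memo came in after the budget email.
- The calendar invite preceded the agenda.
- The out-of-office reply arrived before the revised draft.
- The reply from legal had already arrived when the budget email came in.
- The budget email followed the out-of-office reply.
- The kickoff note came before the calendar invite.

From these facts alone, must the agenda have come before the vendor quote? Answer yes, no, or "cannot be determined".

Tracing the constraints gives the vendor quote → the reply from legal → the calendar invite → the agenda, so the vendor quote must come before the agenda.
That means the agenda cannot be before the vendor quote.

no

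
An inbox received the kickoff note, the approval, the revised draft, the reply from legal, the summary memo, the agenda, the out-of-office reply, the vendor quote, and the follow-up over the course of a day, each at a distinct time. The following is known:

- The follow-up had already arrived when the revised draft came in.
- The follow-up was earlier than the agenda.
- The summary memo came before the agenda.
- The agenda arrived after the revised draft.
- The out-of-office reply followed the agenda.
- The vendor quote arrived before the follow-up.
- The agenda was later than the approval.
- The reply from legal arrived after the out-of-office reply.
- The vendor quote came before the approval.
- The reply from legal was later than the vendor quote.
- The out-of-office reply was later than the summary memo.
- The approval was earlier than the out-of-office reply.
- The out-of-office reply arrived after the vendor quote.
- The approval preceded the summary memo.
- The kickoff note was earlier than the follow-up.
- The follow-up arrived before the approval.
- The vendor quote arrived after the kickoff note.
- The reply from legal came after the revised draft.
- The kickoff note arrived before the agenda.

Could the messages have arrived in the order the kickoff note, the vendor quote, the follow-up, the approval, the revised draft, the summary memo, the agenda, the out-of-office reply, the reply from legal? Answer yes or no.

yes

Check each stated constraint against the proposed order — e.g. the kickoff note is ahead of the agenda; the vendor quote is ahead of the reply from legal. Every pair is in the required order; nothing is violated.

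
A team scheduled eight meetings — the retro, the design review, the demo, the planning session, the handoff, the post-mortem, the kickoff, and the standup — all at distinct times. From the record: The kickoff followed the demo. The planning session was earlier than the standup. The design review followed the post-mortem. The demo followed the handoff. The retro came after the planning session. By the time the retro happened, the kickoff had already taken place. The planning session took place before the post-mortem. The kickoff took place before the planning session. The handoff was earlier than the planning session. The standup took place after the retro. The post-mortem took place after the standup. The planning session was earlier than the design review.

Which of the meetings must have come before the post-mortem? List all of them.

Directly stated before the post-mortem: the planning session and the standup.
The demo reaches the post-mortem via the demo → the kickoff → the planning session → the post-mortem.
The handoff reaches the post-mortem via the handoff → the planning session → the post-mortem.
The kickoff reaches the post-mortem via the kickoff → the planning session → the post-mortem.
Likewise the retro reaches the post-mortem by chaining the stated constraints.

the demo, the handoff, the kickoff, the planning session, the retro, the standup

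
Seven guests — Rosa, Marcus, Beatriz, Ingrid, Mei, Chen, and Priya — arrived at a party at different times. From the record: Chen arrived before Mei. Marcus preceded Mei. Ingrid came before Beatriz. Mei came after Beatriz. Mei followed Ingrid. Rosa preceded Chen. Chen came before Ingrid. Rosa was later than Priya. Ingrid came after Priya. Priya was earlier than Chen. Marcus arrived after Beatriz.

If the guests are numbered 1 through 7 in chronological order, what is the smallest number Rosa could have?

Priya must come before Rosa — 1 forced predecessor.
Nothing else is forced ahead of Rosa, so their earliest slot is position 1 + 1 = 2.

2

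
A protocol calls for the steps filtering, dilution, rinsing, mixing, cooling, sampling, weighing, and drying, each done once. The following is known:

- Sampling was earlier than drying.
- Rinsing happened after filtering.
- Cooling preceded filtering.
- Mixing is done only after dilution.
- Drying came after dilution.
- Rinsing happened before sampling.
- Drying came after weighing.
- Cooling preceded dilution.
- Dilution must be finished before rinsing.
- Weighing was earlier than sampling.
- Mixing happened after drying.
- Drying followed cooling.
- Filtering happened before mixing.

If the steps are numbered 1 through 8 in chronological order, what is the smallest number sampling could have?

Cooling, dilution, filtering, rinsing, and weighing must all come before sampling — 5 forced predecessors.
Nothing else is forced ahead of sampling, so its earliest slot is position 5 + 1 = 6.

6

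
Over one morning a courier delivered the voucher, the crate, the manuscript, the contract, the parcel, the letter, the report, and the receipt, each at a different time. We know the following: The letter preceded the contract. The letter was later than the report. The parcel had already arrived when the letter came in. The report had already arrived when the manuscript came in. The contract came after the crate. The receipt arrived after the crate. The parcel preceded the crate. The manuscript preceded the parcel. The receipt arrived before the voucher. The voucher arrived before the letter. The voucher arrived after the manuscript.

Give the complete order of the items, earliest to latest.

The constraints fix every adjacent pair, so only one ordering works:
the report → the manuscript → the parcel → the crate → the receipt → the voucher → the letter → the contract.

the report, the manuscript, the parcel, the crate, the receipt, the voucher, the letter, the contract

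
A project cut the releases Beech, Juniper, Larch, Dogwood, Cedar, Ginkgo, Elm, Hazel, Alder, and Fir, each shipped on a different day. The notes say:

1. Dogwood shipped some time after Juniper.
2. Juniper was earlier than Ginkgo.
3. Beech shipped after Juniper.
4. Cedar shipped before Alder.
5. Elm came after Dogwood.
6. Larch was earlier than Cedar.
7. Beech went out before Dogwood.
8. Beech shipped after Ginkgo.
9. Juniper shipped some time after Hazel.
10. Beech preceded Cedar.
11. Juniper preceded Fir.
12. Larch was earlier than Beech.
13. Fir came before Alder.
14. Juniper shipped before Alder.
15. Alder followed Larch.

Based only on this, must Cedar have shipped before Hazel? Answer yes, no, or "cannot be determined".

no

Tracing the constraints gives Hazel → Juniper → Beech → Cedar, so Hazel must come before Cedar.
That means Cedar cannot be before Hazel.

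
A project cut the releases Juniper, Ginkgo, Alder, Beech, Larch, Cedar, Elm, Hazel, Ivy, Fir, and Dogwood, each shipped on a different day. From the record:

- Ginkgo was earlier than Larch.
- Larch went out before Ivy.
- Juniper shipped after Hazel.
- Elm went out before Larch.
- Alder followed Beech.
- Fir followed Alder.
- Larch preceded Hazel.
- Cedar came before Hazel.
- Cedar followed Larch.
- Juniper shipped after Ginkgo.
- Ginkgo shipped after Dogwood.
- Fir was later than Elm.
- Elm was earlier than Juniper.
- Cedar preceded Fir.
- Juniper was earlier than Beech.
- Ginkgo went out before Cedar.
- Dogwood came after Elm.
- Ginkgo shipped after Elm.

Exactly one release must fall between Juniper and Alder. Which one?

Tracing the constraints gives Juniper → Beech → Alder, so Beech sits after Juniper and before Alder.
No other release is forced both after Juniper and before Alder.

Beech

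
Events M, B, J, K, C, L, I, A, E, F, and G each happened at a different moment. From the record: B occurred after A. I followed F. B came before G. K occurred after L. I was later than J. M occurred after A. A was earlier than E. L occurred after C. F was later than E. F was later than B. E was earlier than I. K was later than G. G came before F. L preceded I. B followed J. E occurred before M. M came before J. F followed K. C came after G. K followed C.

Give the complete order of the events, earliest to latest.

A, E, M, J, B, G, C, L, K, F, I

The constraints fix every adjacent pair, so only one ordering works:
A → E → M → J → B → G → C → L → K → F → I.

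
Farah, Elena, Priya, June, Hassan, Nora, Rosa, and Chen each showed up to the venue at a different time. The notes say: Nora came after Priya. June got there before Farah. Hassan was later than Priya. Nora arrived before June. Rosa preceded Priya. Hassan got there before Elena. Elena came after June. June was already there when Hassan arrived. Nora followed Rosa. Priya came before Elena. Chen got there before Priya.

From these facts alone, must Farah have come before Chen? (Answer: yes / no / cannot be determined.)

no

Tracing the constraints gives Chen → Priya → Nora → June → Farah, so Chen must come before Farah.
That means Farah cannot be before Chen.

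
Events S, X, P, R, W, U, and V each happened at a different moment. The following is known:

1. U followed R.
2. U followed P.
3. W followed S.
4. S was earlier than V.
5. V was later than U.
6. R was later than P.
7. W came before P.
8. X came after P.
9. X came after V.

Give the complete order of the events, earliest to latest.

S, W, P, R, U, V, X

The constraints fix every adjacent pair, so only one ordering works:
S → W → P → R → U → V → X.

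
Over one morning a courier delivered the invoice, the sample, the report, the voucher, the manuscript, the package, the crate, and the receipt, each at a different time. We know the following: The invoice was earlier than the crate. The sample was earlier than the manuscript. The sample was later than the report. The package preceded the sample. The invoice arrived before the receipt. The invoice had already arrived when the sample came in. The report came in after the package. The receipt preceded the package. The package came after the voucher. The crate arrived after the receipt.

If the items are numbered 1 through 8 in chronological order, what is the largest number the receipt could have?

3

The receipt must come before the crate, the manuscript, the package, the report, and the sample — 5 items forced after it.
Everything else can be placed before the receipt in some valid order, so the receipt can sit as late as position 8 − 5 = 3.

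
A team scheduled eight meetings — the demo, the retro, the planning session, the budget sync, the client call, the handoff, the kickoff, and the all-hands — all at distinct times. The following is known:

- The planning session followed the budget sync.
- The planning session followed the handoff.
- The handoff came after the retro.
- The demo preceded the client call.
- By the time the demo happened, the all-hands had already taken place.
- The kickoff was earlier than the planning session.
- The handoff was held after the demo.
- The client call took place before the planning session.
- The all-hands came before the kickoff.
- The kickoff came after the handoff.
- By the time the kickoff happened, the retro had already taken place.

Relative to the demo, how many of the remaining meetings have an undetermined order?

2

Forced before the demo: the all-hands; forced after the demo: the client call, the handoff, the kickoff, and the planning session.
That leaves the budget sync and the retro with no forced order relative to the demo — 2.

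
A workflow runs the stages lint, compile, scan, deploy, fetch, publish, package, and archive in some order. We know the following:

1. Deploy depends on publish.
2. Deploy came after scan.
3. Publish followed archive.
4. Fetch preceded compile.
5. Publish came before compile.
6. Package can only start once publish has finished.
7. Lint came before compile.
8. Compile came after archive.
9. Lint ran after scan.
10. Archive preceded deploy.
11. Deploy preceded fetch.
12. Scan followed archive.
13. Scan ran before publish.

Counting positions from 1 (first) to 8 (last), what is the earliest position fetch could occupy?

Archive, deploy, publish, and scan must all come before fetch — 4 forced predecessors.
Nothing else is forced ahead of fetch, so its earliest slot is position 4 + 1 = 5.

5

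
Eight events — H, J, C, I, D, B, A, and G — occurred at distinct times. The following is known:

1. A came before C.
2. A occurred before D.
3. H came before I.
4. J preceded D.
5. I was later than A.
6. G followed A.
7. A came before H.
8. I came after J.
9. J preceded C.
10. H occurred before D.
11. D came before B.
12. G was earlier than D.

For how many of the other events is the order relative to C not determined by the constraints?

Forced before C: A and J.
That leaves B, D, G, H, and I with no forced order relative to C — 5.

5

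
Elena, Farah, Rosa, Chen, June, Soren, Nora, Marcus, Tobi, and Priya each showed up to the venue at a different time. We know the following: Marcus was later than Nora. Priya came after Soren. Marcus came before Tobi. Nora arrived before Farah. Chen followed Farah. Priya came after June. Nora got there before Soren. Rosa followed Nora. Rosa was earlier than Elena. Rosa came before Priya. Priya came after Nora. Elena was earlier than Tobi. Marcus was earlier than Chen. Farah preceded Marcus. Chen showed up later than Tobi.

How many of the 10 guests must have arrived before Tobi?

Directly stated before Tobi: Elena and Marcus.
Farah reaches Tobi via Farah → Marcus → Tobi.
Nora reaches Tobi via Nora → Marcus → Tobi.
Rosa reaches Tobi via Rosa → Elena → Tobi.
That's Elena, Farah, Marcus, Nora, and Rosa — 5 in all.

5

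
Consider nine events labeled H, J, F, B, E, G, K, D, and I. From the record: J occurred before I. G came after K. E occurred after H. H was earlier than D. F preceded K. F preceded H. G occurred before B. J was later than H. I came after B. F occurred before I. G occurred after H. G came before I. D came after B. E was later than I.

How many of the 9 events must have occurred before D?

Directly stated before D: B and H.
F reaches D via F → H → D.
G reaches D via G → B → D.
K reaches D via K → G → B → D.
That's B, F, G, H, and K — 5 in all.

5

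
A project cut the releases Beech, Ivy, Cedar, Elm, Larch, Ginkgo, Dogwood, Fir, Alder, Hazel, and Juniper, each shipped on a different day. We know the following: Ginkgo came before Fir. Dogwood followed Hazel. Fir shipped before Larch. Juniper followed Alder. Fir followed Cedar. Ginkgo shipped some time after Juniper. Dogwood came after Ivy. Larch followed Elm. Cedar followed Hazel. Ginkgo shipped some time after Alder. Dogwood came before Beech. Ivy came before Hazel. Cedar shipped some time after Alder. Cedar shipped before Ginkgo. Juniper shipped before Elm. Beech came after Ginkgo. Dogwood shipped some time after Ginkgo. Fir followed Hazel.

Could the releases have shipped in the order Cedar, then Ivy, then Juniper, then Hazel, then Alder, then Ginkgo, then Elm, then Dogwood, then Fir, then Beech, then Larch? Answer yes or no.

The constraints require Hazel before Cedar, but in the proposed sequence Cedar appears ahead of Hazel. That one violation is enough.

no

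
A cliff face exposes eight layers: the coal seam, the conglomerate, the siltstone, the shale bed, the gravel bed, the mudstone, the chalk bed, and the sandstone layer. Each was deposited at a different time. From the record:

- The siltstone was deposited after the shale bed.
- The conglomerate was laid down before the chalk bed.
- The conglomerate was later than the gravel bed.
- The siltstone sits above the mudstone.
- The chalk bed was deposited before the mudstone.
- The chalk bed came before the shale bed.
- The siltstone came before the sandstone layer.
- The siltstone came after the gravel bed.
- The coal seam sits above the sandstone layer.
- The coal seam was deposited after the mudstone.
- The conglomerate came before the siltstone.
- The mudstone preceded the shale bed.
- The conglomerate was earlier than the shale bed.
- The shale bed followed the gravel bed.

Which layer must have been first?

the gravel bed

The gravel bed has a chain of constraints placing it before every other layer, so the gravel bed must be first.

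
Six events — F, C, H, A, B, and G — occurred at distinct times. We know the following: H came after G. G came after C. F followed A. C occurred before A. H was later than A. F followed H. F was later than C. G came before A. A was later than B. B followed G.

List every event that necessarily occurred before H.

A, B, C, G

Directly stated before H: A and G.
B reaches H via B → A → H.
C reaches H via C → A → H.
No chain forces F ahead of H.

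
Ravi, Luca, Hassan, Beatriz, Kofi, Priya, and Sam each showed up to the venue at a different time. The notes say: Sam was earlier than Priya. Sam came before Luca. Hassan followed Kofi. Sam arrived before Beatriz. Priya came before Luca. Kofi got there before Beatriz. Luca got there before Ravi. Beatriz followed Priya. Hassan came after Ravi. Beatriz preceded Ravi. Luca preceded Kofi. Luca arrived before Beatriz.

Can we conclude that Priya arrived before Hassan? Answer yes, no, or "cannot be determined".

Chain the constraints: Priya → Beatriz → Ravi → Hassan. Each link is directly stated, so Priya comes before Hassan.

yes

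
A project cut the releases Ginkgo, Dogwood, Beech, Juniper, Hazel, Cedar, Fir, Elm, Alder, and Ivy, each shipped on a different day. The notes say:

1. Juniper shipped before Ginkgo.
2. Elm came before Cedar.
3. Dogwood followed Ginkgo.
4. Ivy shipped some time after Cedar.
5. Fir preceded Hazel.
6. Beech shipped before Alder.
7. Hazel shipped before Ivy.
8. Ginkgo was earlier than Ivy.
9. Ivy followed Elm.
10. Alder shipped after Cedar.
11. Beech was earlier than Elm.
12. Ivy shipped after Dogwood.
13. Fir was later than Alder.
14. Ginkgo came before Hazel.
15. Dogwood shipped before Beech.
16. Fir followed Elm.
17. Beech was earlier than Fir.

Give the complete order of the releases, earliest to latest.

The constraints fix every adjacent pair, so only one ordering works:
Juniper → Ginkgo → Dogwood → Beech → Elm → Cedar → Alder → Fir → Hazel → Ivy.

Juniper, Ginkgo, Dogwood, Beech, Elm, Cedar, Alder, Fir, Hazel, Ivy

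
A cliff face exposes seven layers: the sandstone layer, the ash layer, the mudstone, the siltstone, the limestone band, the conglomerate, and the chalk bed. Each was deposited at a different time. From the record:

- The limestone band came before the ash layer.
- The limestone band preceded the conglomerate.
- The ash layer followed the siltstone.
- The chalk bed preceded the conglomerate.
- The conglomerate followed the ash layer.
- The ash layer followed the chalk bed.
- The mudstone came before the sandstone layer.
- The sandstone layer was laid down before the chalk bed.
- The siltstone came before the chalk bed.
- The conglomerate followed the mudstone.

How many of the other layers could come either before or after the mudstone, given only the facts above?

2

Forced after the mudstone: the ash layer, the chalk bed, the conglomerate, and the sandstone layer.
That leaves the limestone band and the siltstone with no forced order relative to the mudstone — 2.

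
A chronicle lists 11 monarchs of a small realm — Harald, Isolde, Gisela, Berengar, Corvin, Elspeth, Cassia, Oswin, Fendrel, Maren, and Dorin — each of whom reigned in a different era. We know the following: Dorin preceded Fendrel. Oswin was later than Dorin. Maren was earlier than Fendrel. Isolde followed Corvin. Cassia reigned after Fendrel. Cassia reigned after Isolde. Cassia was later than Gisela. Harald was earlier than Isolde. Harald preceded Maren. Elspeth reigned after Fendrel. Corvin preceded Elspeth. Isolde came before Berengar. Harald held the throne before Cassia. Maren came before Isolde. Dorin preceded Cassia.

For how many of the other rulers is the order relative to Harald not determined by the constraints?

4

Forced after Harald: Berengar, Cassia, Elspeth, Fendrel, Isolde, and Maren.
That leaves Corvin, Dorin, Gisela, and Oswin with no forced order relative to Harald — 4.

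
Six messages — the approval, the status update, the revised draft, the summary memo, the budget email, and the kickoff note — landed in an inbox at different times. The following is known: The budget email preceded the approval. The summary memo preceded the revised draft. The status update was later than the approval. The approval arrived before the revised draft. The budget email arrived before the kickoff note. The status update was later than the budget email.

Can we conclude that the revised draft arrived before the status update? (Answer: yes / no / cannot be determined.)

No chain of stated constraints runs from the revised draft to the status update, and none runs from the status update to the revised draft either.
So the relative order of the revised draft and the status update is not fixed by the given facts.

cannot be determined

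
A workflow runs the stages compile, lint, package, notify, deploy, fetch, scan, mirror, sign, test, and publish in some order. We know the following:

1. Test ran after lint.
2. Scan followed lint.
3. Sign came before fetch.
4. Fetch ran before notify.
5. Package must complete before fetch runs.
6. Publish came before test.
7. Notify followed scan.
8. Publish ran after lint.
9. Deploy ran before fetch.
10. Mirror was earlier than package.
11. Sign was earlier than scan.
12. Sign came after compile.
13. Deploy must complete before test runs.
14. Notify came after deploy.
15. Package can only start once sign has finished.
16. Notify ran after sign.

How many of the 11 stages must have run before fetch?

5

Directly stated before fetch: deploy, package, and sign.
Compile reaches fetch via compile → sign → fetch.
Mirror reaches fetch via mirror → package → fetch.
No chain forces test (or any of the others) ahead of fetch.
That's compile, deploy, mirror, package, and sign — 5 in all.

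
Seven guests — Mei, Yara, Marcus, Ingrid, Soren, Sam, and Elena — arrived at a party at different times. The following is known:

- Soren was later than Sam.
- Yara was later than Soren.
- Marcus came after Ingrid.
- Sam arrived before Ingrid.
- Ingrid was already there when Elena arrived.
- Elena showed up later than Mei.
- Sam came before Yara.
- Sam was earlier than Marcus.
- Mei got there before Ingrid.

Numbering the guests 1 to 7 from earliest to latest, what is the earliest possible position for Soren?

Sam must come before Soren — 1 forced predecessor.
Nothing else is forced ahead of Soren, so their earliest slot is position 1 + 1 = 2.

2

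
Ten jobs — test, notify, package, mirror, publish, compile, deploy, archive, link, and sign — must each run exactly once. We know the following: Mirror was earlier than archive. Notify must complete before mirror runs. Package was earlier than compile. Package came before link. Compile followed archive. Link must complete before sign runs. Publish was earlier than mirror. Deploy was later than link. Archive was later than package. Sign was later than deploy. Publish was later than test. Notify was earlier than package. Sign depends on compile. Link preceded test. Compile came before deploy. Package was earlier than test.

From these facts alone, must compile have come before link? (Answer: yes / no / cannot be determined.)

no

Tracing the constraints gives link → test → publish → mirror → archive → compile, so link must come before compile.
That means compile cannot be before link.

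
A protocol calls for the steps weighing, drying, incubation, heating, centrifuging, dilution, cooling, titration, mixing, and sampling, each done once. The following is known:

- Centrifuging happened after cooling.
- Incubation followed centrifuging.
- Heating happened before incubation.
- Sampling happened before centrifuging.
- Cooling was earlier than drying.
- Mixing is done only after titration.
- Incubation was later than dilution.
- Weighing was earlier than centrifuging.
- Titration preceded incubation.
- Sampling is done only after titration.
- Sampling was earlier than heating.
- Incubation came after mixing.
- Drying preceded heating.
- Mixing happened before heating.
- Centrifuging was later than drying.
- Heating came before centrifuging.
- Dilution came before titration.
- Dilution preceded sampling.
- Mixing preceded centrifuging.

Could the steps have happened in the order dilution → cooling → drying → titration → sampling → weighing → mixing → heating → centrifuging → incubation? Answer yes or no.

yes

Check each stated constraint against the proposed order — e.g. cooling is ahead of centrifuging; dilution is ahead of incubation. Every pair is in the required order; nothing is violated.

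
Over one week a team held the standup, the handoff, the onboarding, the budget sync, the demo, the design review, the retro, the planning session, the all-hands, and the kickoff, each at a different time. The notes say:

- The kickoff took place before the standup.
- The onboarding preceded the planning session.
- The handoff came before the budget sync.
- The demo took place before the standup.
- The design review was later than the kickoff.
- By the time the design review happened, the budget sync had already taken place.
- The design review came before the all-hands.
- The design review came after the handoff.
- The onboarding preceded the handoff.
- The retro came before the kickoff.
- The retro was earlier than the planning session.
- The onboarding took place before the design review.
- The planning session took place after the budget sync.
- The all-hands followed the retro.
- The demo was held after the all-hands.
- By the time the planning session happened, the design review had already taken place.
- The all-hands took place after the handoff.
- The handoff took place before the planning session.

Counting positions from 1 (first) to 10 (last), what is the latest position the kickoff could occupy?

The kickoff must come before the all-hands, the demo, the design review, the planning session, and the standup — 5 meetings forced after it.
Everything else can be placed before the kickoff in some valid order, so the kickoff can sit as late as position 10 − 5 = 5.

5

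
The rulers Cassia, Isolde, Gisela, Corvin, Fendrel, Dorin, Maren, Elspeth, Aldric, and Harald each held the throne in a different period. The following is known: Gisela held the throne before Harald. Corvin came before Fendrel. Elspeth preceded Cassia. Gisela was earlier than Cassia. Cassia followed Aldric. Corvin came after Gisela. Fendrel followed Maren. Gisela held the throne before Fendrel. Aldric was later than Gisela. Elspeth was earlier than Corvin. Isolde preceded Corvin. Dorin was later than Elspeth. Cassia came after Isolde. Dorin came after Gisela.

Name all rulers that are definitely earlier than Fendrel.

Directly stated before Fendrel: Corvin, Gisela, and Maren.
Elspeth reaches Fendrel via Elspeth → Corvin → Fendrel.
Isolde reaches Fendrel via Isolde → Corvin → Fendrel.
No chain forces Dorin (or any of the others) ahead of Fendrel.

Corvin, Elspeth, Gisela, Isolde, Maren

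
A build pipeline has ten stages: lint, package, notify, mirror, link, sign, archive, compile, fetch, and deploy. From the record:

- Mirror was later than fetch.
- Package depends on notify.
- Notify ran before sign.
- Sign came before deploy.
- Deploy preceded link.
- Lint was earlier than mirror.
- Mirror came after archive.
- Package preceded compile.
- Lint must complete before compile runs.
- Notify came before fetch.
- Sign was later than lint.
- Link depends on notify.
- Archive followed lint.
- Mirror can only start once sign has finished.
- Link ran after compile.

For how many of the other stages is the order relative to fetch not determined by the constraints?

Forced before fetch: notify; forced after fetch: mirror.
That leaves archive, compile, deploy, link, lint, package, and sign with no forced order relative to fetch — 7.

7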